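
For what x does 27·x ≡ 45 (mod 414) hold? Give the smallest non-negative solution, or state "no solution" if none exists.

First find gcd(27, 414):
414 = 15×27 + 9
27 = 3×9 + 0
gcd = 9 and 9 | 45, so solutions exist. Divide through by 9: 3x ≡ 5 (mod 46).
Now find 3⁻¹ mod 46:
46 = 15×3 + 1
3 = 3×1 + 0
Back-substitute:
1 = 46 − 15·3
So 3·(-15) ≡ 1 (mod 46), i.e. 3⁻¹ ≡ 31.
Then x ≡ 31·5 ≡ 17 (mod 46); the smallest non-negative solution is x = 17.

17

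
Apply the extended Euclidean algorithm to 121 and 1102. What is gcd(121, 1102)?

1

Repeated division:
1102 = 9×121 + 13
121 = 9×13 + 4
13 = 3×4 + 1
4 = 4×1 + 0
gcd(121, 1102) = 1.
Working backward:
1 = 13 − 3·4
1 = −3·121 + 28·13
1 = 28·1102 − 255·121
So 1 = (28)·1102 + (-255)·121.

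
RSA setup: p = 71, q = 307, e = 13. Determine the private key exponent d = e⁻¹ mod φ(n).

φ(n) = (p−1)(q−1) = 70·306 = 21420.
Need d with 13·d ≡ 1 (mod 21420). Apply the extended Euclidean algorithm:
21420 = 1647×13 + 9
13 = 1×9 + 4
9 = 2×4 + 1
4 = 4×1 + 0
Back-substitute:
1 = 9 − 2·4
1 = −2·13 + 3·9
1 = 3·21420 − 4943·13
So 13·(-4943) ≡ 1 (mod 21420), hence d ≡ -4943 ≡ 16477 (mod 21420).

16477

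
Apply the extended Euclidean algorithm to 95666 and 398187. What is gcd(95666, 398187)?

1

Repeated division:
398187 = 4*95666 + 15523
95666 = 6*15523 + 2528
15523 = 6*2528 + 355
2528 = 7*355 + 43
355 = 8*43 + 11
43 = 3*11 + 10
11 = 1*10 + 1
10 = 10*1 + 0
gcd(95666, 398187) = 1.
Back-substituting:
1 = 11 − 10
1 = −43 + 4·11
1 = 4·355 − 33·43
1 = −33·2528 + 235·355
1 = 235·15523 − 1443·2528
1 = −1443·95666 + 8893·15523
1 = 8893·398187 − 37015·95666
So 1 = (8893)·398187 + (-37015)·95666.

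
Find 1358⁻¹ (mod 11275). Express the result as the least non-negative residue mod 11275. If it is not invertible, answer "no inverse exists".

5322

Apply the Euclidean algorithm to 11275 and 1358:
11275 = 8*1358 + 411
1358 = 3*411 + 125
411 = 3*125 + 36
125 = 3*36 + 17
36 = 2*17 + 2
17 = 8*2 + 1
2 = 2*1 + 0
The gcd is 1. Working backward:
1 = 17 − 8·2
1 = −8·36 + 17·17
1 = 17·125 − 59·36
1 = −59·411 + 194·125
1 = 194·1358 − 641·411
1 = −641·11275 + 5322·1358
So 1358·5322 ≡ 1 (mod 11275).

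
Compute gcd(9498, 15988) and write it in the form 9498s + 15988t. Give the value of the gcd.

Euclidean algorithm:
15988 = 1*9498 + 6490
9498 = 1*6490 + 3008
6490 = 2*3008 + 474
3008 = 6*474 + 164
474 = 2*164 + 146
164 = 1*146 + 18
146 = 8*18 + 2
18 = 9*2 + 0
gcd(9498, 15988) = 2.
Working backward:
2 = 146 − 8·18
2 = −8·164 + 9·146
2 = 9·474 − 26·164
2 = −26·3008 + 165·474
2 = 165·6490 − 356·3008
2 = −356·9498 + 521·6490
2 = 521·15988 − 877·9498
So 2 = (521)·15988 + (-877)·9498.

2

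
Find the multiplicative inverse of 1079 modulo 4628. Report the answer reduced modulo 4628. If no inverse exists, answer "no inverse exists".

Compute gcd(1079, 4628):
4628 = 4·1079 + 312
1079 = 3·312 + 143
312 = 2·143 + 26
143 = 5·26 + 13
26 = 2·13 + 0
The gcd is 13, not 1, hence no inverse exists.

no inverse exists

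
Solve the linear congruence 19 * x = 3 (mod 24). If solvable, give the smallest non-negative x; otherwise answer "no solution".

First find gcd(19, 24):
24 = 1·19 + 5
19 = 3·5 + 4
5 = 1·4 + 1
4 = 4·1 + 0
gcd = 1, so a unique solution mod 24 exists.
Back-substitute for the Bézout coefficients:
1 = 5 − 4
1 = −19 + 4·5
1 = 4·24 − 5·19
So 19·(-5) ≡ 1 (mod 24), giving 19⁻¹ ≡ 19.
x ≡ 19⁻¹·3 ≡ 19·3 ≡ 9 (mod 24).

9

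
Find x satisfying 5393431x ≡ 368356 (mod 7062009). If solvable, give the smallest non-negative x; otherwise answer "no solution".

First find gcd(5393431, 7062009):
7062009 = 1×5393431 + 1668578
5393431 = 3×1668578 + 387697
1668578 = 4×387697 + 117790
387697 = 3×117790 + 34327
117790 = 3×34327 + 14809
34327 = 2×14809 + 4709
14809 = 3×4709 + 682
4709 = 6×682 + 617
682 = 1×617 + 65
617 = 9×65 + 32
65 = 2×32 + 1
32 = 32×1 + 0
gcd = 1, so a unique solution mod 7062009 exists.
Back-substitute for the Bézout coefficients:
1 = 65 − 2·32
1 = −2·617 + 19·65
1 = 19·682 − 21·617
1 = −21·4709 + 145·682
1 = 145·14809 − 456·4709
1 = −456·34327 + 1057·14809
1 = 1057·117790 − 3627·34327
1 = −3627·387697 + 11938·117790
1 = 11938·1668578 − 51379·387697
1 = −51379·5393431 + 166075·1668578
1 = 166075·7062009 − 217454·5393431
So 5393431·(-217454) ≡ 1 (mod 7062009), giving 5393431⁻¹ ≡ 6844555.
x ≡ 5393431⁻¹·368356 ≡ 6844555·368356 ≡ 3882463 (mod 7062009).

3882463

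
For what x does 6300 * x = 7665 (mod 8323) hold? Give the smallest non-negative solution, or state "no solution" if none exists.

First find gcd(6300, 8323):
8323 = 1×6300 + 2023
6300 = 3×2023 + 231
2023 = 8×231 + 175
231 = 1×175 + 56
175 = 3×56 + 7
56 = 8×7 + 0
gcd = 7 and 7 | 7665, so solutions exist. Divide through by 7: 900x ≡ 1095 (mod 1189).
Now find 900⁻¹ mod 1189:
1189 = 1*900 + 289
900 = 3*289 + 33
289 = 8*33 + 25
33 = 1*25 + 8
25 = 3*8 + 1
8 = 8*1 + 0
Back-substitute:
1 = 25 − 3·8
1 = −3·33 + 4·25
1 = 4·289 − 35·33
1 = −35·900 + 109·289
1 = 109·1189 − 144·900
So 900·(-144) ≡ 1 (mod 1189), i.e. 900⁻¹ ≡ 1045.
Then x ≡ 1045·1095 ≡ 457 (mod 1189); the smallest non-negative solution is x = 457.

457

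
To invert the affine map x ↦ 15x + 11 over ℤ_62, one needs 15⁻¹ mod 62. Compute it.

29

gcd(62, 15) by repeated division:
62 = 4*15 + 2
15 = 7*2 + 1
2 = 2*1 + 0
Since gcd(15, 62) = 1, back-substitute to write 1 as a combination:
1 = 15 − 7·2
1 = −7·62 + 29·15
So 15·29 ≡ 1 (mod 62).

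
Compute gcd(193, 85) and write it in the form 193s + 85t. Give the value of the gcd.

1

Apply Euclid's algorithm to 193 and 85:
193 = 2×85 + 23
85 = 3×23 + 16
23 = 1×16 + 7
16 = 2×7 + 2
7 = 3×2 + 1
2 = 2×1 + 0
gcd(193, 85) = 1.
Back-substituting:
1 = 7 − 3·2
1 = −3·16 + 7·7
1 = 7·23 − 10·16
1 = −10·85 + 37·23
1 = 37·193 − 84·85
So 1 = (37)·193 + (-84)·85.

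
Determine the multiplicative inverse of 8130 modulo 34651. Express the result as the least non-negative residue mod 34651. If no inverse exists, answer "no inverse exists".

8179

gcd(34651, 8130) by repeated division:
34651 = 4×8130 + 2131
8130 = 3×2131 + 1737
2131 = 1×1737 + 394
1737 = 4×394 + 161
394 = 2×161 + 72
161 = 2×72 + 17
72 = 4×17 + 4
17 = 4×4 + 1
4 = 4×1 + 0
The gcd is 1. Working backward:
1 = 17 − 4·4
1 = −4·72 + 17·17
1 = 17·161 − 38·72
1 = −38·394 + 93·161
1 = 93·1737 − 410·394
1 = −410·2131 + 503·1737
1 = 503·8130 − 1919·2131
1 = −1919·34651 + 8179·8130
So 8130·8179 ≡ 1 (mod 34651).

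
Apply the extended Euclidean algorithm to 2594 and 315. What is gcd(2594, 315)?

Euclidean algorithm:
2594 = 8×315 + 74
315 = 4×74 + 19
74 = 3×19 + 17
19 = 1×17 + 2
17 = 8×2 + 1
2 = 2×1 + 0
gcd(2594, 315) = 1.
Working backward:
1 = 17 − 8·2
1 = −8·19 + 9·17
1 = 9·74 − 35·19
1 = −35·315 + 149·74
1 = 149·2594 − 1227·315
So 1 = (149)·2594 + (-1227)·315.

1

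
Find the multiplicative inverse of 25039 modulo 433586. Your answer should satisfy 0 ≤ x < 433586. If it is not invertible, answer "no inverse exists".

366329

gcd(433586, 25039) by repeated division:
433586 = 17×25039 + 7923
25039 = 3×7923 + 1270
7923 = 6×1270 + 303
1270 = 4×303 + 58
303 = 5×58 + 13
58 = 4×13 + 6
13 = 2×6 + 1
6 = 6×1 + 0
The gcd is 1. Working backward:
1 = 13 − 2·6
1 = −2·58 + 9·13
1 = 9·303 − 47·58
1 = −47·1270 + 197·303
1 = 197·7923 − 1229·1270
1 = −1229·25039 + 3884·7923
1 = 3884·433586 − 67257·25039
Thus 25039·(-67257) ≡ 1 (mod 433586); reducing, -67257 mod 433586 = 366329.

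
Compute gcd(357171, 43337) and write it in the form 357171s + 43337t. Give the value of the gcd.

1

Repeated division:
357171 = 8×43337 + 10475
43337 = 4×10475 + 1437
10475 = 7×1437 + 416
1437 = 3×416 + 189
416 = 2×189 + 38
189 = 4×38 + 37
38 = 1×37 + 1
37 = 37×1 + 0
gcd(357171, 43337) = 1.
Express as a combination:
1 = 38 − 37
1 = −189 + 5·38
1 = 5·416 − 11·189
1 = −11·1437 + 38·416
1 = 38·10475 − 277·1437
1 = −277·43337 + 1146·10475
1 = 1146·357171 − 9445·43337
So 1 = (1146)·357171 + (-9445)·43337.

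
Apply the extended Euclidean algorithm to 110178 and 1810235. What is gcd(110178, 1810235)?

Apply Euclid's algorithm to 1810235 and 110178:
1810235 = 16·110178 + 47387
110178 = 2·47387 + 15404
47387 = 3·15404 + 1175
15404 = 13·1175 + 129
1175 = 9·129 + 14
129 = 9·14 + 3
14 = 4·3 + 2
3 = 1·2 + 1
2 = 2·1 + 0
gcd(110178, 1810235) = 1.
Express as a combination:
1 = 3 − 2
1 = −14 + 5·3
1 = 5·129 − 46·14
1 = −46·1175 + 419·129
1 = 419·15404 − 5493·1175
1 = −5493·47387 + 16898·15404
1 = 16898·110178 − 39289·47387
1 = −39289·1810235 + 645522·110178
So 1 = (-39289)·1810235 + (645522)·110178.

1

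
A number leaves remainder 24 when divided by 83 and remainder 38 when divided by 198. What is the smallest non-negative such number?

Write x = 24 + 83·k. Then 83·k ≡ 38 − 24 ≡ 14 (mod 198).
Need 83⁻¹ mod 198. Extended Euclid on (198, 83):
198 = 2·83 + 32
83 = 2·32 + 19
32 = 1·19 + 13
19 = 1·13 + 6
13 = 2·6 + 1
6 = 6·1 + 0
Back-substitute:
1 = 13 − 2·6
1 = −2·19 + 3·13
1 = 3·32 − 5·19
1 = −5·83 + 13·32
1 = 13·198 − 31·83
83⁻¹ ≡ 167 (mod 198), so k ≡ 167·14 ≡ 160 (mod 198).
x = 24 + 83·160 = 13304.

13304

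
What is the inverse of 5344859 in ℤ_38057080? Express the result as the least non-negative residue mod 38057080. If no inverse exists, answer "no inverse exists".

8968699

Run Euclid on (38057080, 5344859):
38057080 = 7*5344859 + 643067
5344859 = 8*643067 + 200323
643067 = 3*200323 + 42098
200323 = 4*42098 + 31931
42098 = 1*31931 + 10167
31931 = 3*10167 + 1430
10167 = 7*1430 + 157
1430 = 9*157 + 17
157 = 9*17 + 4
17 = 4*4 + 1
4 = 4*1 + 0
Since gcd(5344859, 38057080) = 1, back-substitute to write 1 as a combination:
1 = 17 − 4·4
1 = −4·157 + 37·17
1 = 37·1430 − 337·157
1 = −337·10167 + 2396·1430
1 = 2396·31931 − 7525·10167
1 = −7525·42098 + 9921·31931
1 = 9921·200323 − 47209·42098
1 = −47209·643067 + 151548·200323
1 = 151548·5344859 − 1259593·643067
1 = −1259593·38057080 + 8968699·5344859
So 5344859·8968699 ≡ 1 (mod 38057080).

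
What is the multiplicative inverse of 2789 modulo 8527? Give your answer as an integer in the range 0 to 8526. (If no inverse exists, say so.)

5809

Run Euclid on (8527, 2789):
8527 = 3×2789 + 160
2789 = 17×160 + 69
160 = 2×69 + 22
69 = 3×22 + 3
22 = 7×3 + 1
3 = 3×1 + 0
The gcd is 1. Working backward:
1 = 22 − 7·3
1 = −7·69 + 22·22
1 = 22·160 − 51·69
1 = −51·2789 + 889·160
1 = 889·8527 − 2718·2789
Hence 2789⁻¹ ≡ -2718 ≡ 5809 (mod 8527).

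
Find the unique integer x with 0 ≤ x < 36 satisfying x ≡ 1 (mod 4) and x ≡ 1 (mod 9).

1

Write x = 1 + 4·k. Then 4·k ≡ 1 − 1 ≡ 0 (mod 9).
Need 4⁻¹ mod 9. Extended Euclid on (9, 4):
9 = 2×4 + 1
4 = 4×1 + 0
Back-substitute:
1 = 9 − 2·4
4⁻¹ ≡ 7 (mod 9), so k ≡ 7·0 ≡ 0 (mod 9).
x = 1 + 4·0 = 1.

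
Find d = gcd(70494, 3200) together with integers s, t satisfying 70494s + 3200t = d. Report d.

2

Repeated division:
70494 = 22*3200 + 94
3200 = 34*94 + 4
94 = 23*4 + 2
4 = 2*2 + 0
gcd(70494, 3200) = 2.
Working backward:
2 = 94 − 23·4
2 = −23·3200 + 783·94
2 = 783·70494 − 17249·3200
So 2 = (783)·70494 + (-17249)·3200.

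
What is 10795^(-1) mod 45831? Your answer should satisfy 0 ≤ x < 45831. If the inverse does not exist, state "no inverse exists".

gcd(45831, 10795) by repeated division:
45831 = 4×10795 + 2651
10795 = 4×2651 + 191
2651 = 13×191 + 168
191 = 1×168 + 23
168 = 7×23 + 7
23 = 3×7 + 2
7 = 3×2 + 1
2 = 2×1 + 0
The gcd is 1. Working backward:
1 = 7 − 3·2
1 = −3·23 + 10·7
1 = 10·168 − 73·23
1 = −73·191 + 83·168
1 = 83·2651 − 1152·191
1 = −1152·10795 + 4691·2651
1 = 4691·45831 − 19916·10795
Hence 10795⁻¹ ≡ -19916 ≡ 25915 (mod 45831).

25915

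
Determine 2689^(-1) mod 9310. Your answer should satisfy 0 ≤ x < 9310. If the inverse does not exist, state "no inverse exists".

Extended Euclidean algorithm:
9310 = 3·2689 + 1243
2689 = 2·1243 + 203
1243 = 6·203 + 25
203 = 8·25 + 3
25 = 8·3 + 1
3 = 3·1 + 0
Since gcd(2689, 9310) = 1, back-substitute to write 1 as a combination:
1 = 25 − 8·3
1 = −8·203 + 65·25
1 = 65·1243 − 398·203
1 = −398·2689 + 861·1243
1 = 861·9310 − 2981·2689
So 2689·(-2981) ≡ 1 (mod 9310), and -2981 ≡ 6329 (mod 9310).

6329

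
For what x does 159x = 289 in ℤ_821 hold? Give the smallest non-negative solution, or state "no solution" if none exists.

First find gcd(159, 821):
821 = 5×159 + 26
159 = 6×26 + 3
26 = 8×3 + 2
3 = 1×2 + 1
2 = 2×1 + 0
gcd = 1, so a unique solution mod 821 exists.
Back-substitute for the Bézout coefficients:
1 = 3 − 2
1 = −26 + 9·3
1 = 9·159 − 55·26
1 = −55·821 + 284·159
So 159·(284) ≡ 1 (mod 821), giving 159⁻¹ ≡ 284.
x ≡ 159⁻¹·289 ≡ 284·289 ≡ 797 (mod 821).

797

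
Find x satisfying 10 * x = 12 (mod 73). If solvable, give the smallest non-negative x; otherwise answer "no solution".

45

First find gcd(10, 73):
73 = 7×10 + 3
10 = 3×3 + 1
3 = 3×1 + 0
gcd = 1, so a unique solution mod 73 exists.
Back-substitute for the Bézout coefficients:
1 = 10 − 3·3
1 = −3·73 + 22·10
So 10·(22) ≡ 1 (mod 73), giving 10⁻¹ ≡ 22.
x ≡ 10⁻¹·12 ≡ 22·12 ≡ 45 (mod 73).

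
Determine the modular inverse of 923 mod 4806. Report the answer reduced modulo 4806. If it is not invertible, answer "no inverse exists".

Apply the Euclidean algorithm to 4806 and 923:
4806 = 5·923 + 191
923 = 4·191 + 159
191 = 1·159 + 32
159 = 4·32 + 31
32 = 1·31 + 1
31 = 31·1 + 0
The gcd is 1. Working backward:
1 = 32 − 31
1 = −159 + 5·32
1 = 5·191 − 6·159
1 = −6·923 + 29·191
1 = 29·4806 − 151·923
So 923·(-151) ≡ 1 (mod 4806), and -151 ≡ 4655 (mod 4806).

4655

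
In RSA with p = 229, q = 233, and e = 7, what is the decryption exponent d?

37783

φ(n) = (p−1)(q−1) = 228·232 = 52896.
Need d with 7·d ≡ 1 (mod 52896). Apply the extended Euclidean algorithm:
52896 = 7556×7 + 4
7 = 1×4 + 3
4 = 1×3 + 1
3 = 3×1 + 0
Back-substitute:
1 = 4 − 3
1 = −7 + 2·4
1 = 2·52896 − 15113·7
So 7·(-15113) ≡ 1 (mod 52896), hence d ≡ -15113 ≡ 37783 (mod 52896).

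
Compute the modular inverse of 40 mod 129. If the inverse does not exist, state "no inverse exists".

100

Apply the Euclidean algorithm to 129 and 40:
129 = 3*40 + 9
40 = 4*9 + 4
9 = 2*4 + 1
4 = 4*1 + 0
gcd = 1, so the inverse exists. Back-substitute:
1 = 9 − 2·4
1 = −2·40 + 9·9
1 = 9·129 − 29·40
So 40·(-29) ≡ 1 (mod 129), and -29 ≡ 100 (mod 129).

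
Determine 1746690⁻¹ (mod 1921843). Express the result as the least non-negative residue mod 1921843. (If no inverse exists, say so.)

Compute gcd(1746690, 1921843):
1921843 = 1*1746690 + 175153
1746690 = 9*175153 + 170313
175153 = 1*170313 + 4840
170313 = 35*4840 + 913
4840 = 5*913 + 275
913 = 3*275 + 88
275 = 3*88 + 11
88 = 8*11 + 0
The gcd is 11, not 1, hence no inverse exists.

no inverse exists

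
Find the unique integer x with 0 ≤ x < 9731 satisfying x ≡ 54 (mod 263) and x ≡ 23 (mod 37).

5314

Write x = 54 + 263·k. Then 263·k ≡ 23 − 54 ≡ 6 (mod 37).
Need 263⁻¹ mod 37. Extended Euclid on (37, 4):
37 = 9·4 + 1
4 = 4·1 + 0
Back-substitute:
1 = 37 − 9·4
263⁻¹ ≡ 28 (mod 37), so k ≡ 28·6 ≡ 20 (mod 37).
x = 54 + 263·20 = 5314.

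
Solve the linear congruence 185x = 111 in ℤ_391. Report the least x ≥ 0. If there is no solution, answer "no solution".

157

First find gcd(185, 391):
391 = 2×185 + 21
185 = 8×21 + 17
21 = 1×17 + 4
17 = 4×4 + 1
4 = 4×1 + 0
gcd = 1, so a unique solution mod 391 exists.
Back-substitute for the Bézout coefficients:
1 = 17 − 4·4
1 = −4·21 + 5·17
1 = 5·185 − 44·21
1 = −44·391 + 93·185
So 185·(93) ≡ 1 (mod 391), giving 185⁻¹ ≡ 93.
x ≡ 185⁻¹·111 ≡ 93·111 ≡ 157 (mod 391).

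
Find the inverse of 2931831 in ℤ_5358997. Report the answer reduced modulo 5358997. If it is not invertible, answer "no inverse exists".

Compute gcd(2931831, 5358997):
5358997 = 1×2931831 + 2427166
2931831 = 1×2427166 + 504665
2427166 = 4×504665 + 408506
504665 = 1×408506 + 96159
408506 = 4×96159 + 23870
96159 = 4×23870 + 679
23870 = 35×679 + 105
679 = 6×105 + 49
105 = 2×49 + 7
49 = 7×7 + 0
The gcd is 7, not 1, hence no inverse exists.

no inverse exists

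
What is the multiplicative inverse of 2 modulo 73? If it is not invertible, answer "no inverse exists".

37

gcd(73, 2) by repeated division:
73 = 36×2 + 1
2 = 2×1 + 0
Since gcd(2, 73) = 1, back-substitute to write 1 as a combination:
1 = 73 − 36·2
Thus 2·(-36) ≡ 1 (mod 73); reducing, -36 mod 73 = 37.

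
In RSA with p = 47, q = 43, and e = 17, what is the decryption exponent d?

341

φ(n) = (p−1)(q−1) = 46·42 = 1932.
Need d with 17·d ≡ 1 (mod 1932). Apply the extended Euclidean algorithm:
1932 = 113×17 + 11
17 = 1×11 + 6
11 = 1×6 + 5
6 = 1×5 + 1
5 = 5×1 + 0
Back-substitute:
1 = 6 − 5
1 = −11 + 2·6
1 = 2·17 − 3·11
1 = −3·1932 + 341·17
So 17·341 ≡ 1 (mod 1932), hence d = 341.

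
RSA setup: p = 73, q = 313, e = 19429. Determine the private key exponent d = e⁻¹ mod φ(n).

φ(n) = (p−1)(q−1) = 72·312 = 22464.
Need d with 19429·d ≡ 1 (mod 22464). Apply the extended Euclidean algorithm:
22464 = 1×19429 + 3035
19429 = 6×3035 + 1219
3035 = 2×1219 + 597
1219 = 2×597 + 25
597 = 23×25 + 22
25 = 1×22 + 3
22 = 7×3 + 1
3 = 3×1 + 0
Back-substitute:
1 = 22 − 7·3
1 = −7·25 + 8·22
1 = 8·597 − 191·25
1 = −191·1219 + 390·597
1 = 390·3035 − 971·1219
1 = −971·19429 + 6216·3035
1 = 6216·22464 − 7187·19429
So 19429·(-7187) ≡ 1 (mod 22464), hence d ≡ -7187 ≡ 15277 (mod 22464).

15277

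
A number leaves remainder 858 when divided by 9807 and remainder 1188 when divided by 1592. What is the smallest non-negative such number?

13789500

Write x = 858 + 9807·k. Then 9807·k ≡ 1188 − 858 ≡ 330 (mod 1592).
Need 9807⁻¹ mod 1592. Extended Euclid on (1592, 255):
1592 = 6·255 + 62
255 = 4·62 + 7
62 = 8·7 + 6
7 = 1·6 + 1
6 = 6·1 + 0
Back-substitute:
1 = 7 − 6
1 = −62 + 9·7
1 = 9·255 − 37·62
1 = −37·1592 + 231·255
9807⁻¹ ≡ 231 (mod 1592), so k ≡ 231·330 ≡ 1406 (mod 1592).
x = 858 + 9807·1406 = 13789500.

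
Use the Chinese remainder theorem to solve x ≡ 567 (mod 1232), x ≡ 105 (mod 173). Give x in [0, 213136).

186599

Write x = 567 + 1232·k. Then 1232·k ≡ 105 − 567 ≡ 57 (mod 173).
Need 1232⁻¹ mod 173. Extended Euclid on (173, 21):
173 = 8·21 + 5
21 = 4·5 + 1
5 = 5·1 + 0
Back-substitute:
1 = 21 − 4·5
1 = −4·173 + 33·21
1232⁻¹ ≡ 33 (mod 173), so k ≡ 33·57 ≡ 151 (mod 173).
x = 567 + 1232·151 = 186599.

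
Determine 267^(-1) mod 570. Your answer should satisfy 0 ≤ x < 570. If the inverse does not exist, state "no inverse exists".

Compute gcd(267, 570):
570 = 2·267 + 36
267 = 7·36 + 15
36 = 2·15 + 6
15 = 2·6 + 3
6 = 2·3 + 0
Since gcd = 3 > 1, 267 is not a unit mod 570.

no inverse exists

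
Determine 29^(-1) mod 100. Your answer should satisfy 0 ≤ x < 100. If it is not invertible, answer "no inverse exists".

Extended Euclidean algorithm:
100 = 3×29 + 13
29 = 2×13 + 3
13 = 4×3 + 1
3 = 3×1 + 0
Since gcd(29, 100) = 1, back-substitute to write 1 as a combination:
1 = 13 − 4·3
1 = −4·29 + 9·13
1 = 9·100 − 31·29
So 29·(-31) ≡ 1 (mod 100), and -31 ≡ 69 (mod 100).

69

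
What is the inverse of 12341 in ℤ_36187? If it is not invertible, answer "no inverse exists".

35278

Apply the Euclidean algorithm to 36187 and 12341:
36187 = 2*12341 + 11505
12341 = 1*11505 + 836
11505 = 13*836 + 637
836 = 1*637 + 199
637 = 3*199 + 40
199 = 4*40 + 39
40 = 1*39 + 1
39 = 39*1 + 0
gcd = 1, so the inverse exists. Back-substitute:
1 = 40 − 39
1 = −199 + 5·40
1 = 5·637 − 16·199
1 = −16·836 + 21·637
1 = 21·11505 − 289·836
1 = −289·12341 + 310·11505
1 = 310·36187 − 909·12341
So 12341·(-909) ≡ 1 (mod 36187), and -909 ≡ 35278 (mod 36187).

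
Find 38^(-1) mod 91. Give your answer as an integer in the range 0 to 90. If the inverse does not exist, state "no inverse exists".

12

Apply the Euclidean algorithm to 91 and 38:
91 = 2·38 + 15
38 = 2·15 + 8
15 = 1·8 + 7
8 = 1·7 + 1
7 = 7·1 + 0
Since gcd(38, 91) = 1, back-substitute to write 1 as a combination:
1 = 8 − 7
1 = −15 + 2·8
1 = 2·38 − 5·15
1 = −5·91 + 12·38
So 38·12 ≡ 1 (mod 91).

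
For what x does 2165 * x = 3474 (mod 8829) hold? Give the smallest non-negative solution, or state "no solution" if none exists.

3627

First find gcd(2165, 8829):
8829 = 4·2165 + 169
2165 = 12·169 + 137
169 = 1·137 + 32
137 = 4·32 + 9
32 = 3·9 + 5
9 = 1·5 + 4
5 = 1·4 + 1
4 = 4·1 + 0
gcd = 1, so a unique solution mod 8829 exists.
Back-substitute for the Bézout coefficients:
1 = 5 − 4
1 = −9 + 2·5
1 = 2·32 − 7·9
1 = −7·137 + 30·32
1 = 30·169 − 37·137
1 = −37·2165 + 474·169
1 = 474·8829 − 1933·2165
So 2165·(-1933) ≡ 1 (mod 8829), giving 2165⁻¹ ≡ 6896.
x ≡ 2165⁻¹·3474 ≡ 6896·3474 ≡ 3627 (mod 8829).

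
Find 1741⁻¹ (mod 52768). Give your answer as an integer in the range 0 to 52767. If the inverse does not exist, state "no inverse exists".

Run Euclid on (52768, 1741):
52768 = 30*1741 + 538
1741 = 3*538 + 127
538 = 4*127 + 30
127 = 4*30 + 7
30 = 4*7 + 2
7 = 3*2 + 1
2 = 2*1 + 0
gcd = 1, so the inverse exists. Back-substitute:
1 = 7 − 3·2
1 = −3·30 + 13·7
1 = 13·127 − 55·30
1 = −55·538 + 233·127
1 = 233·1741 − 754·538
1 = −754·52768 + 22853·1741
So 1741·22853 ≡ 1 (mod 52768).

22853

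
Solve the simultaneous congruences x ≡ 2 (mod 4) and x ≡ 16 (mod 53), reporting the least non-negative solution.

122

Write x = 2 + 4·k. Then 4·k ≡ 16 − 2 ≡ 14 (mod 53).
Need 4⁻¹ mod 53. Extended Euclid on (53, 4):
53 = 13·4 + 1
4 = 4·1 + 0
Back-substitute:
1 = 53 − 13·4
4⁻¹ ≡ 40 (mod 53), so k ≡ 40·14 ≡ 30 (mod 53).
x = 2 + 4·30 = 122.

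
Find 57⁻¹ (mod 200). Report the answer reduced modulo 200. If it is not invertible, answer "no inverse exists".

193

Apply the Euclidean algorithm to 200 and 57:
200 = 3*57 + 29
57 = 1*29 + 28
29 = 1*28 + 1
28 = 28*1 + 0
gcd = 1, so the inverse exists. Back-substitute:
1 = 29 − 28
1 = −57 + 2·29
1 = 2·200 − 7·57
Thus 57·(-7) ≡ 1 (mod 200); reducing, -7 mod 200 = 193.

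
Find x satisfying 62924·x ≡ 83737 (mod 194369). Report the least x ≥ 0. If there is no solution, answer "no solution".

First find gcd(62924, 194369):
194369 = 3×62924 + 5597
62924 = 11×5597 + 1357
5597 = 4×1357 + 169
1357 = 8×169 + 5
169 = 33×5 + 4
5 = 1×4 + 1
4 = 4×1 + 0
gcd = 1, so a unique solution mod 194369 exists.
Back-substitute for the Bézout coefficients:
1 = 5 − 4
1 = −169 + 34·5
1 = 34·1357 − 273·169
1 = −273·5597 + 1126·1357
1 = 1126·62924 − 12659·5597
1 = −12659·194369 + 39103·62924
So 62924·(39103) ≡ 1 (mod 194369), giving 62924⁻¹ ≡ 39103.
x ≡ 62924⁻¹·83737 ≡ 39103·83737 ≡ 27737 (mod 194369).

27737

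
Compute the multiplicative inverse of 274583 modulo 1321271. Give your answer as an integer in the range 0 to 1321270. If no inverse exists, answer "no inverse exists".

216161

Run Euclid on (1321271, 274583):
1321271 = 4*274583 + 222939
274583 = 1*222939 + 51644
222939 = 4*51644 + 16363
51644 = 3*16363 + 2555
16363 = 6*2555 + 1033
2555 = 2*1033 + 489
1033 = 2*489 + 55
489 = 8*55 + 49
55 = 1*49 + 6
49 = 8*6 + 1
6 = 6*1 + 0
Since gcd(274583, 1321271) = 1, back-substitute to write 1 as a combination:
1 = 49 − 8·6
1 = −8·55 + 9·49
1 = 9·489 − 80·55
1 = −80·1033 + 169·489
1 = 169·2555 − 418·1033
1 = −418·16363 + 2677·2555
1 = 2677·51644 − 8449·16363
1 = −8449·222939 + 36473·51644
1 = 36473·274583 − 44922·222939
1 = −44922·1321271 + 216161·274583
So 274583·216161 ≡ 1 (mod 1321271).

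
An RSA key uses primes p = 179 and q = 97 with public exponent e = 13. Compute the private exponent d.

φ(n) = (p−1)(q−1) = 178·96 = 17088.
Need d with 13·d ≡ 1 (mod 17088). Apply the extended Euclidean algorithm:
17088 = 1314·13 + 6
13 = 2·6 + 1
6 = 6·1 + 0
Back-substitute:
1 = 13 − 2·6
1 = −2·17088 + 2629·13
So 13·2629 ≡ 1 (mod 17088), hence d = 2629.

2629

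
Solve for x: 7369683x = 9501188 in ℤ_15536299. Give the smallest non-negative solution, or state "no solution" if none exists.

First find gcd(7369683, 15536299):
15536299 = 2·7369683 + 796933
7369683 = 9·796933 + 197286
796933 = 4·197286 + 7789
197286 = 25·7789 + 2561
7789 = 3·2561 + 106
2561 = 24·106 + 17
106 = 6·17 + 4
17 = 4·4 + 1
4 = 4·1 + 0
gcd = 1, so a unique solution mod 15536299 exists.
Back-substitute for the Bézout coefficients:
1 = 17 − 4·4
1 = −4·106 + 25·17
1 = 25·2561 − 604·106
1 = −604·7789 + 1837·2561
1 = 1837·197286 − 46529·7789
1 = −46529·796933 + 187953·197286
1 = 187953·7369683 − 1738106·796933
1 = −1738106·15536299 + 3664165·7369683
So 7369683·(3664165) ≡ 1 (mod 15536299), giving 7369683⁻¹ ≡ 3664165.
x ≡ 7369683⁻¹·9501188 ≡ 3664165·9501188 ≡ 10829531 (mod 15536299).

10829531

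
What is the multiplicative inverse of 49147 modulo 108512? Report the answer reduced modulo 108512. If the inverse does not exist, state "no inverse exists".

Extended Euclidean algorithm:
108512 = 2·49147 + 10218
49147 = 4·10218 + 8275
10218 = 1·8275 + 1943
8275 = 4·1943 + 503
1943 = 3·503 + 434
503 = 1·434 + 69
434 = 6·69 + 20
69 = 3·20 + 9
20 = 2·9 + 2
9 = 4·2 + 1
2 = 2·1 + 0
gcd = 1, so the inverse exists. Back-substitute:
1 = 9 − 4·2
1 = −4·20 + 9·9
1 = 9·69 − 31·20
1 = −31·434 + 195·69
1 = 195·503 − 226·434
1 = −226·1943 + 873·503
1 = 873·8275 − 3718·1943
1 = −3718·10218 + 4591·8275
1 = 4591·49147 − 22082·10218
1 = −22082·108512 + 48755·49147
So 49147·48755 ≡ 1 (mod 108512).

48755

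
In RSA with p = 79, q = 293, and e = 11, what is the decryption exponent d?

18635

φ(n) = (p−1)(q−1) = 78·292 = 22776.
Need d with 11·d ≡ 1 (mod 22776). Apply the extended Euclidean algorithm:
22776 = 2070*11 + 6
11 = 1*6 + 5
6 = 1*5 + 1
5 = 5*1 + 0
Back-substitute:
1 = 6 − 5
1 = −11 + 2·6
1 = 2·22776 − 4141·11
So 11·(-4141) ≡ 1 (mod 22776), hence d ≡ -4141 ≡ 18635 (mod 22776).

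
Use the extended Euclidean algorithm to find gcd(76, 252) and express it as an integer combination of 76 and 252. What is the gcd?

Euclidean algorithm:
252 = 3×76 + 24
76 = 3×24 + 4
24 = 6×4 + 0
gcd(76, 252) = 4.
Back-substituting:
4 = 76 − 3·24
4 = −3·252 + 10·76
So 4 = (-3)·252 + (10)·76.

4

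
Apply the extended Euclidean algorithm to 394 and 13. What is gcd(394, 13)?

1

Repeated division:
394 = 30*13 + 4
13 = 3*4 + 1
4 = 4*1 + 0
gcd(394, 13) = 1.
Working backward:
1 = 13 − 3·4
1 = −3·394 + 91·13
So 1 = (-3)·394 + (91)·13.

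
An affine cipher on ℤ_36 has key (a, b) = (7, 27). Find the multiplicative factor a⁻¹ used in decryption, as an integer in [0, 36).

31

Apply the Euclidean algorithm to 36 and 7:
36 = 5*7 + 1
7 = 7*1 + 0
The gcd is 1. Working backward:
1 = 36 − 5·7
So 7·(-5) ≡ 1 (mod 36), and -5 ≡ 31 (mod 36).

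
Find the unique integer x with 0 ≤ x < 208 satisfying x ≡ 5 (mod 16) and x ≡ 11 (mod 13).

Write x = 5 + 16·k. Then 16·k ≡ 11 − 5 ≡ 6 (mod 13).
Need 16⁻¹ mod 13. Extended Euclid on (13, 3):
13 = 4·3 + 1
3 = 3·1 + 0
Back-substitute:
1 = 13 − 4·3
16⁻¹ ≡ 9 (mod 13), so k ≡ 9·6 ≡ 2 (mod 13).
x = 5 + 16·2 = 37.

37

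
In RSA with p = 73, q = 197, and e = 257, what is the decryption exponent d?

φ(n) = (p−1)(q−1) = 72·196 = 14112.
Need d with 257·d ≡ 1 (mod 14112). Apply the extended Euclidean algorithm:
14112 = 54·257 + 234
257 = 1·234 + 23
234 = 10·23 + 4
23 = 5·4 + 3
4 = 1·3 + 1
3 = 3·1 + 0
Back-substitute:
1 = 4 − 3
1 = −23 + 6·4
1 = 6·234 − 61·23
1 = −61·257 + 67·234
1 = 67·14112 − 3679·257
So 257·(-3679) ≡ 1 (mod 14112), hence d ≡ -3679 ≡ 10433 (mod 14112).

10433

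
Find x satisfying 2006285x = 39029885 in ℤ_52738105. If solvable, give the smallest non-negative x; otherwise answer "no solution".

First find gcd(2006285, 52738105):
52738105 = 26·2006285 + 574695
2006285 = 3·574695 + 282200
574695 = 2·282200 + 10295
282200 = 27·10295 + 4235
10295 = 2·4235 + 1825
4235 = 2·1825 + 585
1825 = 3·585 + 70
585 = 8·70 + 25
70 = 2·25 + 20
25 = 1·20 + 5
20 = 4·5 + 0
gcd = 5 and 5 | 39029885, so solutions exist. Divide through by 5: 401257x ≡ 7805977 (mod 10547621).
Now find 401257⁻¹ mod 10547621:
10547621 = 26×401257 + 114939
401257 = 3×114939 + 56440
114939 = 2×56440 + 2059
56440 = 27×2059 + 847
2059 = 2×847 + 365
847 = 2×365 + 117
365 = 3×117 + 14
117 = 8×14 + 5
14 = 2×5 + 4
5 = 1×4 + 1
4 = 4×1 + 0
Back-substitute:
1 = 5 − 4
1 = −14 + 3·5
1 = 3·117 − 25·14
1 = −25·365 + 78·117
1 = 78·847 − 181·365
1 = −181·2059 + 440·847
1 = 440·56440 − 12061·2059
1 = −12061·114939 + 24562·56440
1 = 24562·401257 − 85747·114939
1 = −85747·10547621 + 2253984·401257
So 401257⁻¹ ≡ 2253984 (mod 10547621).
Then x ≡ 2253984·7805977 ≡ 7934163 (mod 10547621); the smallest non-negative solution is x = 7934163.

7934163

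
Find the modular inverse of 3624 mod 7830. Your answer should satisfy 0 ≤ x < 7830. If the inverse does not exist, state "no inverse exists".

Compute gcd(3624, 7830):
7830 = 2×3624 + 582
3624 = 6×582 + 132
582 = 4×132 + 54
132 = 2×54 + 24
54 = 2×24 + 6
24 = 4×6 + 0
Since gcd = 6 > 1, 3624 is not a unit mod 7830.

no inverse exists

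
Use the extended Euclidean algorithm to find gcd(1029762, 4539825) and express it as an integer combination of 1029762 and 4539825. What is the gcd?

9

Euclidean algorithm:
4539825 = 4·1029762 + 420777
1029762 = 2·420777 + 188208
420777 = 2·188208 + 44361
188208 = 4·44361 + 10764
44361 = 4·10764 + 1305
10764 = 8·1305 + 324
1305 = 4·324 + 9
324 = 36·9 + 0
gcd(1029762, 4539825) = 9.
Back-substituting:
9 = 1305 − 4·324
9 = −4·10764 + 33·1305
9 = 33·44361 − 136·10764
9 = −136·188208 + 577·44361
9 = 577·420777 − 1290·188208
9 = −1290·1029762 + 3157·420777
9 = 3157·4539825 − 13918·1029762
So 9 = (3157)·4539825 + (-13918)·1029762.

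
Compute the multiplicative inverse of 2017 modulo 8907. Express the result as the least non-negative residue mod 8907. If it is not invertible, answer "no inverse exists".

Run Euclid on (8907, 2017):
8907 = 4×2017 + 839
2017 = 2×839 + 339
839 = 2×339 + 161
339 = 2×161 + 17
161 = 9×17 + 8
17 = 2×8 + 1
8 = 8×1 + 0
The gcd is 1. Working backward:
1 = 17 − 2·8
1 = −2·161 + 19·17
1 = 19·339 − 40·161
1 = −40·839 + 99·339
1 = 99·2017 − 238·839
1 = −238·8907 + 1051·2017
So 2017·1051 ≡ 1 (mod 8907).

1051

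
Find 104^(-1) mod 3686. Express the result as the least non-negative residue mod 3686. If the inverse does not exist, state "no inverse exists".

Compute gcd(104, 3686):
3686 = 35*104 + 46
104 = 2*46 + 12
46 = 3*12 + 10
12 = 1*10 + 2
10 = 5*2 + 0
Since gcd = 2 > 1, 104 is not a unit mod 3686.

no inverse exists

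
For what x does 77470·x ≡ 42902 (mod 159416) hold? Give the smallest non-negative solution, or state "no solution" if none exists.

57429

First find gcd(77470, 159416):
159416 = 2×77470 + 4476
77470 = 17×4476 + 1378
4476 = 3×1378 + 342
1378 = 4×342 + 10
342 = 34×10 + 2
10 = 5×2 + 0
gcd = 2 and 2 | 42902, so solutions exist. Divide through by 2: 38735x ≡ 21451 (mod 79708).
Now find 38735⁻¹ mod 79708:
79708 = 2*38735 + 2238
38735 = 17*2238 + 689
2238 = 3*689 + 171
689 = 4*171 + 5
171 = 34*5 + 1
5 = 5*1 + 0
Back-substitute:
1 = 171 − 34·5
1 = −34·689 + 137·171
1 = 137·2238 − 445·689
1 = −445·38735 + 7702·2238
1 = 7702·79708 − 15849·38735
So 38735·(-15849) ≡ 1 (mod 79708), i.e. 38735⁻¹ ≡ 63859.
Then x ≡ 63859·21451 ≡ 57429 (mod 79708); the smallest non-negative solution is x = 57429.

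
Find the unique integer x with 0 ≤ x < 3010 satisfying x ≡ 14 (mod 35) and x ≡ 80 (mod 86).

854

Write x = 14 + 35·k. Then 35·k ≡ 80 − 14 ≡ 66 (mod 86).
Need 35⁻¹ mod 86. Extended Euclid on (86, 35):
86 = 2×35 + 16
35 = 2×16 + 3
16 = 5×3 + 1
3 = 3×1 + 0
Back-substitute:
1 = 16 − 5·3
1 = −5·35 + 11·16
1 = 11·86 − 27·35
35⁻¹ ≡ 59 (mod 86), so k ≡ 59·66 ≡ 24 (mod 86).
x = 14 + 35·24 = 854.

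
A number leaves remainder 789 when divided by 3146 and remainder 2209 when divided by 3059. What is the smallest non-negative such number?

Write x = 789 + 3146·k. Then 3146·k ≡ 2209 − 789 ≡ 1420 (mod 3059).
Need 3146⁻¹ mod 3059. Extended Euclid on (3059, 87):
3059 = 35×87 + 14
87 = 6×14 + 3
14 = 4×3 + 2
3 = 1×2 + 1
2 = 2×1 + 0
Back-substitute:
1 = 3 − 2
1 = −14 + 5·3
1 = 5·87 − 31·14
1 = −31·3059 + 1090·87
3146⁻¹ ≡ 1090 (mod 3059), so k ≡ 1090·1420 ≡ 3005 (mod 3059).
x = 789 + 3146·3005 = 9454519.

9454519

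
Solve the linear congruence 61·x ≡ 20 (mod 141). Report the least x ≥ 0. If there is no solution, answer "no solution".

First find gcd(61, 141):
141 = 2*61 + 19
61 = 3*19 + 4
19 = 4*4 + 3
4 = 1*3 + 1
3 = 3*1 + 0
gcd = 1, so a unique solution mod 141 exists.
Back-substitute for the Bézout coefficients:
1 = 4 − 3
1 = −19 + 5·4
1 = 5·61 − 16·19
1 = −16·141 + 37·61
So 61·(37) ≡ 1 (mod 141), giving 61⁻¹ ≡ 37.
x ≡ 61⁻¹·20 ≡ 37·20 ≡ 35 (mod 141).

35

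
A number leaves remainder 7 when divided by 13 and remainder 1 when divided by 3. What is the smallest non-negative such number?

7

Write x = 7 + 13·k. Then 13·k ≡ 1 − 7 ≡ 0 (mod 3).
Need 13⁻¹ mod 3. Extended Euclid on (3, 1):
3 = 3*1 + 0
13⁻¹ ≡ 1 (mod 3), so k ≡ 1·0 ≡ 0 (mod 3).
x = 7 + 13·0 = 7.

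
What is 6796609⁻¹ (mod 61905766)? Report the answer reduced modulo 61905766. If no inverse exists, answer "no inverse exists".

Extended Euclidean algorithm:
61905766 = 9·6796609 + 736285
6796609 = 9·736285 + 170044
736285 = 4·170044 + 56109
170044 = 3·56109 + 1717
56109 = 32·1717 + 1165
1717 = 1·1165 + 552
1165 = 2·552 + 61
552 = 9·61 + 3
61 = 20·3 + 1
3 = 3·1 + 0
gcd = 1, so the inverse exists. Back-substitute:
1 = 61 − 20·3
1 = −20·552 + 181·61
1 = 181·1165 − 382·552
1 = −382·1717 + 563·1165
1 = 563·56109 − 18398·1717
1 = −18398·170044 + 55757·56109
1 = 55757·736285 − 241426·170044
1 = −241426·6796609 + 2228591·736285
1 = 2228591·61905766 − 20298745·6796609
Hence 6796609⁻¹ ≡ -20298745 ≡ 41607021 (mod 61905766).

41607021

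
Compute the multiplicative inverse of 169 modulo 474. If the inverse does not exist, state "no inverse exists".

Extended Euclidean algorithm:
474 = 2·169 + 136
169 = 1·136 + 33
136 = 4·33 + 4
33 = 8·4 + 1
4 = 4·1 + 0
gcd = 1, so the inverse exists. Back-substitute:
1 = 33 − 8·4
1 = −8·136 + 33·33
1 = 33·169 − 41·136
1 = −41·474 + 115·169
So 169·115 ≡ 1 (mod 474).

115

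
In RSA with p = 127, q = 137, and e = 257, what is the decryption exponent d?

6401

φ(n) = (p−1)(q−1) = 126·136 = 17136.
Need d with 257·d ≡ 1 (mod 17136). Apply the extended Euclidean algorithm:
17136 = 66*257 + 174
257 = 1*174 + 83
174 = 2*83 + 8
83 = 10*8 + 3
8 = 2*3 + 2
3 = 1*2 + 1
2 = 2*1 + 0
Back-substitute:
1 = 3 − 2
1 = −8 + 3·3
1 = 3·83 − 31·8
1 = −31·174 + 65·83
1 = 65·257 − 96·174
1 = −96·17136 + 6401·257
So 257·6401 ≡ 1 (mod 17136), hence d = 6401.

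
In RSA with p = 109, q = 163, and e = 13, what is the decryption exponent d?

9421

φ(n) = (p−1)(q−1) = 108·162 = 17496.
Need d with 13·d ≡ 1 (mod 17496). Apply the extended Euclidean algorithm:
17496 = 1345×13 + 11
13 = 1×11 + 2
11 = 5×2 + 1
2 = 2×1 + 0
Back-substitute:
1 = 11 − 5·2
1 = −5·13 + 6·11
1 = 6·17496 − 8075·13
So 13·(-8075) ≡ 1 (mod 17496), hence d ≡ -8075 ≡ 9421 (mod 17496).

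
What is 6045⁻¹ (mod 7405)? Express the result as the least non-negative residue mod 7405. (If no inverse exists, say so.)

no inverse exists

Compute gcd(6045, 7405):
7405 = 1×6045 + 1360
6045 = 4×1360 + 605
1360 = 2×605 + 150
605 = 4×150 + 5
150 = 30×5 + 0
Since gcd = 5 > 1, 6045 is not a unit mod 7405.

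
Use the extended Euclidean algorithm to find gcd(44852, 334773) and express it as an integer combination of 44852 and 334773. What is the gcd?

Euclidean algorithm:
334773 = 7·44852 + 20809
44852 = 2·20809 + 3234
20809 = 6·3234 + 1405
3234 = 2·1405 + 424
1405 = 3·424 + 133
424 = 3·133 + 25
133 = 5·25 + 8
25 = 3·8 + 1
8 = 8·1 + 0
gcd(44852, 334773) = 1.
Working backward:
1 = 25 − 3·8
1 = −3·133 + 16·25
1 = 16·424 − 51·133
1 = −51·1405 + 169·424
1 = 169·3234 − 389·1405
1 = −389·20809 + 2503·3234
1 = 2503·44852 − 5395·20809
1 = −5395·334773 + 40268·44852
So 1 = (-5395)·334773 + (40268)·44852.

1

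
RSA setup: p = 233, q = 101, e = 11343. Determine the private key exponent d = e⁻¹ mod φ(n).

φ(n) = (p−1)(q−1) = 232·100 = 23200.
Need d with 11343·d ≡ 1 (mod 23200). Apply the extended Euclidean algorithm:
23200 = 2·11343 + 514
11343 = 22·514 + 35
514 = 14·35 + 24
35 = 1·24 + 11
24 = 2·11 + 2
11 = 5·2 + 1
2 = 2·1 + 0
Back-substitute:
1 = 11 − 5·2
1 = −5·24 + 11·11
1 = 11·35 − 16·24
1 = −16·514 + 235·35
1 = 235·11343 − 5186·514
1 = −5186·23200 + 10607·11343
So 11343·10607 ≡ 1 (mod 23200), hence d = 10607.

10607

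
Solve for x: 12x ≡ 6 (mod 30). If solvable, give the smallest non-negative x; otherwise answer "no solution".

3

First find gcd(12, 30):
30 = 2×12 + 6
12 = 2×6 + 0
gcd = 6 and 6 | 6, so solutions exist. Divide through by 6: 2x ≡ 1 (mod 5).
Now find 2⁻¹ mod 5:
5 = 2*2 + 1
2 = 2*1 + 0
Back-substitute:
1 = 5 − 2·2
So 2·(-2) ≡ 1 (mod 5), i.e. 2⁻¹ ≡ 3.
Then x ≡ 3·1 ≡ 3 (mod 5); the smallest non-negative solution is x = 3.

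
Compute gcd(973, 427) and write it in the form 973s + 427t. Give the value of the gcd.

7

Apply Euclid's algorithm to 973 and 427:
973 = 2·427 + 119
427 = 3·119 + 70
119 = 1·70 + 49
70 = 1·49 + 21
49 = 2·21 + 7
21 = 3·7 + 0
gcd(973, 427) = 7.
Express as a combination:
7 = 49 − 2·21
7 = −2·70 + 3·49
7 = 3·119 − 5·70
7 = −5·427 + 18·119
7 = 18·973 − 41·427
So 7 = (18)·973 + (-41)·427.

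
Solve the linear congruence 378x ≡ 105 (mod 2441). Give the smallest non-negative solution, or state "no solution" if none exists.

First find gcd(378, 2441):
2441 = 6×378 + 173
378 = 2×173 + 32
173 = 5×32 + 13
32 = 2×13 + 6
13 = 2×6 + 1
6 = 6×1 + 0
gcd = 1, so a unique solution mod 2441 exists.
Back-substitute for the Bézout coefficients:
1 = 13 − 2·6
1 = −2·32 + 5·13
1 = 5·173 − 27·32
1 = −27·378 + 59·173
1 = 59·2441 − 381·378
So 378·(-381) ≡ 1 (mod 2441), giving 378⁻¹ ≡ 2060.
x ≡ 378⁻¹·105 ≡ 2060·105 ≡ 1492 (mod 2441).

1492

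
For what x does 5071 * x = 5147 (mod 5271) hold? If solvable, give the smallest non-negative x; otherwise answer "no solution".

First find gcd(5071, 5271):
5271 = 1·5071 + 200
5071 = 25·200 + 71
200 = 2·71 + 58
71 = 1·58 + 13
58 = 4·13 + 6
13 = 2·6 + 1
6 = 6·1 + 0
gcd = 1, so a unique solution mod 5271 exists.
Back-substitute for the Bézout coefficients:
1 = 13 − 2·6
1 = −2·58 + 9·13
1 = 9·71 − 11·58
1 = −11·200 + 31·71
1 = 31·5071 − 786·200
1 = −786·5271 + 817·5071
So 5071·(817) ≡ 1 (mod 5271), giving 5071⁻¹ ≡ 817.
x ≡ 5071⁻¹·5147 ≡ 817·5147 ≡ 4112 (mod 5271).

4112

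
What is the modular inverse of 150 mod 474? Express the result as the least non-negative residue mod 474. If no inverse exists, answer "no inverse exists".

Compute gcd(150, 474):
474 = 3·150 + 24
150 = 6·24 + 6
24 = 4·6 + 0
gcd(150, 474) = 6 ≠ 1, so 150 has no multiplicative inverse modulo 474.

no inverse exists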